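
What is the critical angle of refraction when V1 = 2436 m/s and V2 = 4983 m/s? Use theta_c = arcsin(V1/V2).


V1/V2 = 2436/4983 = 0.488862
theta_c = arcsin(0.488862) = 29.2658 degrees

29.2658


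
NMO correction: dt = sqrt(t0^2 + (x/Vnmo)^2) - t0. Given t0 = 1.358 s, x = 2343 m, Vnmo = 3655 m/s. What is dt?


x/Vnmo = 2343/3655 = 0.64104
(x/Vnmo)^2 = 0.410932
t0^2 = 1.844164
sqrt(1.844164 + 0.410932) = 1.501698
dt = 1.501698 - 1.358 = 0.143698

0.143698


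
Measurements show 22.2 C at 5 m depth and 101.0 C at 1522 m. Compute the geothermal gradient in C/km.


dT = 101.0 - 22.2 = 78.8 C
dz = 1522 - 5 = 1517 m
gradient = dT/dz * 1000 = 78.8/1517 * 1000 = 51.9446 C/km

51.9446


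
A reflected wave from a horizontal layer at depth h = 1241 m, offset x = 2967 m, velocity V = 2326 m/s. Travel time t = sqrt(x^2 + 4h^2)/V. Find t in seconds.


x^2 + 4h^2 = 2967^2 + 4*1241^2 = 8803089 + 6160324 = 14963413
sqrt(14963413) = 3868.2571
t = 3868.2571 / 2326 = 1.6631 s

1.6631


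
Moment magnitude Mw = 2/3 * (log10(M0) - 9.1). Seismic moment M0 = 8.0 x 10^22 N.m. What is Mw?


log10(M0) = log10(8.0 x 10^22) = 22.9031
Mw = 2/3 * (22.9031 - 9.1)
= 2/3 * 13.8031
= 9.2

9.2


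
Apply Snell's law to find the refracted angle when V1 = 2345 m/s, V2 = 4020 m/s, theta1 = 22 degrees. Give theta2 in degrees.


sin(theta1) = sin(22 deg) = 0.374607
sin(theta2) = V2/V1 * sin(theta1) = 4020/2345 * 0.374607 = 0.642183
theta2 = arcsin(0.642183) = 39.9548 degrees

39.9548


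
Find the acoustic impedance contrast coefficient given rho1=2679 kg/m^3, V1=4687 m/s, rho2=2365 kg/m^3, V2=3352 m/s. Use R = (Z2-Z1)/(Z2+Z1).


Z1 = 2679 * 4687 = 12556473
Z2 = 2365 * 3352 = 7927480
R = (7927480 - 12556473) / (7927480 + 12556473) = -4628993 / 20483953 = -0.226

-0.226


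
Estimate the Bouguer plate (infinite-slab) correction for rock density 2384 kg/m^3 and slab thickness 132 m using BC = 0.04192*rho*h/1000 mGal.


BC = 0.04192 * rho * h / 1000
= 0.04192 * 2384 * 132 / 1000
= 13.1917 mGal

13.1917


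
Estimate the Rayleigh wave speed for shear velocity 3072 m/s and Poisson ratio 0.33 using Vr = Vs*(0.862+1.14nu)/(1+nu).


Numerator factor = 0.862 + 1.14*0.33 = 1.2382
Denominator = 1 + 0.33 = 1.33
Vr = 3072 * 1.2382 / 1.33 = 2859.96 m/s

2859.96


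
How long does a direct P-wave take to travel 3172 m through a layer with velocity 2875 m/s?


t = x / V
= 3172 / 2875
= 1.1033 s

1.1033


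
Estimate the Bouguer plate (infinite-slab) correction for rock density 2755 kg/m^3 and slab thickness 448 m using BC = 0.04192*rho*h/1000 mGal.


BC = 0.04192 * rho * h / 1000
= 0.04192 * 2755 * 448 / 1000
= 51.7393 mGal

51.7393


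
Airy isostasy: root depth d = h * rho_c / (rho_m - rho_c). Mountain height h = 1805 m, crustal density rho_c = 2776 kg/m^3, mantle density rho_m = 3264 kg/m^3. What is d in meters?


rho_m - rho_c = 3264 - 2776 = 488
d = 1805 * 2776 / 488
= 5010680 / 488
= 10267.79 m

10267.79


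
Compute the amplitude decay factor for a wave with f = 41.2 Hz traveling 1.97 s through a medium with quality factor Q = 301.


pi*f*t/Q = pi*41.2*1.97/301 = 0.847124
A/A0 = exp(-0.847124) = 0.428646

0.428646


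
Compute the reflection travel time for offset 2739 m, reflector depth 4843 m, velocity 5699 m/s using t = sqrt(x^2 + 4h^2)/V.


x^2 + 4h^2 = 2739^2 + 4*4843^2 = 7502121 + 93818596 = 101320717
sqrt(101320717) = 10065.8192
t = 10065.8192 / 5699 = 1.7662 s

1.7662


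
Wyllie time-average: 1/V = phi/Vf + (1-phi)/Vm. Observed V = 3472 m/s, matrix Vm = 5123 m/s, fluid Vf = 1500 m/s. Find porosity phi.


1/V - 1/Vm = 1/3472 - 1/5123 = 9.282e-05
1/Vf - 1/Vm = 1/1500 - 1/5123 = 0.00047147
phi = 9.282e-05 / 0.00047147 = 0.1969

0.1969


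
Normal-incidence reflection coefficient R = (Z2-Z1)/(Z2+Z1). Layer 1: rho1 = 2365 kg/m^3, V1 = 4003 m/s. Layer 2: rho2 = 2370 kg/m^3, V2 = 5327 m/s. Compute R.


Z1 = 2365 * 4003 = 9467095
Z2 = 2370 * 5327 = 12624990
R = (12624990 - 9467095) / (12624990 + 9467095) = 3157895 / 22092085 = 0.1429

0.1429


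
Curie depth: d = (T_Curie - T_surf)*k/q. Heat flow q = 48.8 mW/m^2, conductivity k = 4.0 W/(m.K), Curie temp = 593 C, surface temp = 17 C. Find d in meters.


T_Curie - T_surf = 593 - 17 = 576 C
Convert q to W/m^2: 48.8 mW/m^2 = 0.0488 W/m^2
d = 576 * 4.0 / 0.0488 = 47213.11 m

47213.11


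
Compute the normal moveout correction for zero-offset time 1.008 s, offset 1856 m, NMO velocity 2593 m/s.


x/Vnmo = 1856/2593 = 0.715773
(x/Vnmo)^2 = 0.512331
t0^2 = 1.016064
sqrt(1.016064 + 0.512331) = 1.236283
dt = 1.236283 - 1.008 = 0.228283

0.228283


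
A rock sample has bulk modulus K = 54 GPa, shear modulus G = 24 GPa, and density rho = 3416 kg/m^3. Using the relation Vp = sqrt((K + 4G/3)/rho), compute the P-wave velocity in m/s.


First compute the effective modulus:
K + 4G/3 = 54e9 + 4*24e9/3 = 86000000000.0 Pa
Then divide by density:
86000000000.0 / 3416 = 25175644.0281 Pa/(kg/m^3)
Take the square root:
Vp = sqrt(25175644.0281) = 5017.53 m/s

5017.53


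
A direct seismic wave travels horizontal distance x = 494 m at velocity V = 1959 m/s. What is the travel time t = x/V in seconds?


t = x / V
= 494 / 1959
= 0.2522 s

0.2522


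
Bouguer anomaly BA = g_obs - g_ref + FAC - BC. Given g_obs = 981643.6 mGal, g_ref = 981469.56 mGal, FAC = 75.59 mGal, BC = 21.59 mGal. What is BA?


BA = g_obs - g_ref + FAC - BC
= 981643.6 - 981469.56 + 75.59 - 21.59
= 228.04 mGal

228.04


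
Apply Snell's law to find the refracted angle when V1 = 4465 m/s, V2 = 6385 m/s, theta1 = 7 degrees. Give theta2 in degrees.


sin(theta1) = sin(7 deg) = 0.121869
sin(theta2) = V2/V1 * sin(theta1) = 6385/4465 * 0.121869 = 0.174275
theta2 = arcsin(0.174275) = 10.0364 degrees

10.0364


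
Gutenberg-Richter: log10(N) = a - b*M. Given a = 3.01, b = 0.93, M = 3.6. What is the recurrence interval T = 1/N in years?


log10(N) = 3.01 - 0.93*3.6 = -0.338
N = 10^-0.338 = 0.459198
T = 1/N = 1/0.459198 = 2.1777 years

2.1777


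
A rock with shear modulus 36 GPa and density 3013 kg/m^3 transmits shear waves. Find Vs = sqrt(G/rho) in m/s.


Convert G to Pa: G = 36e9 Pa
Compute G/rho = 36e9 / 3013 = 11948224.3611
Vs = sqrt(11948224.3611) = 3456.62 m/s

3456.62


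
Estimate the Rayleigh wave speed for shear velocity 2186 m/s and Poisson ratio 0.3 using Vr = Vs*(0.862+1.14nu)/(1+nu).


Numerator factor = 0.862 + 1.14*0.3 = 1.204
Denominator = 1 + 0.3 = 1.3
Vr = 2186 * 1.204 / 1.3 = 2024.57 m/s

2024.57


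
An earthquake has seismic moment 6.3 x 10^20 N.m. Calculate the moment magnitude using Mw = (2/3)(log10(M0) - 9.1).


log10(M0) = log10(6.3 x 10^20) = 20.7993
Mw = 2/3 * (20.7993 - 9.1)
= 2/3 * 11.6993
= 7.8

7.8


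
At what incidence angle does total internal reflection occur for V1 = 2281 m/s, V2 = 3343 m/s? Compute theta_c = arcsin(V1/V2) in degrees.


V1/V2 = 2281/3343 = 0.682321
theta_c = arcsin(0.682321) = 43.0253 degrees

43.0253


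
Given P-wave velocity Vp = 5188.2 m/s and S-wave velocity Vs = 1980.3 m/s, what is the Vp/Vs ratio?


Vp/Vs = 5188.2 / 1980.3
= 2.6199

2.6199


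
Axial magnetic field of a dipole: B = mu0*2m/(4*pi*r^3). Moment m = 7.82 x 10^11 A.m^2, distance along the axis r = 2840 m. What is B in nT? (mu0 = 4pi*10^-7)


m = 7.82 x 10^11 = 782000000000 A.m^2
2m = 1564000000000 A.m^2
r^3 = 2840^3 = 22906304000
B = (4pi*10^-7) * 1564000000000 / (4*pi * 22906304000) * 1e9
= 1965380.364086 / 287849105469.18 * 1e9
= 6827.8147 nT

6827.8147


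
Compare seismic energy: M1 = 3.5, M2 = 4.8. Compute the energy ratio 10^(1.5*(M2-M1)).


M2 - M1 = 4.8 - 3.5 = 1.3
1.5 * 1.3 = 1.95
ratio = 10^1.95 = 89.13

89.13


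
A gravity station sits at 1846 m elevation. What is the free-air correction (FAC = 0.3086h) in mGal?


FAC = 0.3086 * h
= 0.3086 * 1846
= 569.6756 mGal

569.6756


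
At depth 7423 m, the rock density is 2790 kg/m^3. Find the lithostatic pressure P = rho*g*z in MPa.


P = rho * g * z / 1e6
= 2790 * 9.81 * 7423 / 1e6
= 203166767.7 / 1e6
= 203.1668 MPa

203.1668


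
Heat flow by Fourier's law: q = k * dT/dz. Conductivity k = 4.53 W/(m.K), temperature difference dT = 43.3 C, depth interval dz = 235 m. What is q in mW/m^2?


q = k * dT / dz * 1000
= 4.53 * 43.3 / 235 * 1000
= 0.834677 * 1000
= 834.6766 mW/m^2

834.6766


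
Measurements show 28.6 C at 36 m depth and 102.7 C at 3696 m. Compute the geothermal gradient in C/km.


dT = 102.7 - 28.6 = 74.1 C
dz = 3696 - 36 = 3660 m
gradient = dT/dz * 1000 = 74.1/3660 * 1000 = 20.2459 C/km

20.2459


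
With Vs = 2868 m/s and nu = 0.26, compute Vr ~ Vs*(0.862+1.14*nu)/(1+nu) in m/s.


Numerator factor = 0.862 + 1.14*0.26 = 1.1584
Denominator = 1 + 0.26 = 1.26
Vr = 2868 * 1.1584 / 1.26 = 2636.74 m/s

2636.74


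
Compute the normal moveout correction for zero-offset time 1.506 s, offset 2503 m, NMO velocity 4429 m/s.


x/Vnmo = 2503/4429 = 0.565139
(x/Vnmo)^2 = 0.319382
t0^2 = 2.268036
sqrt(2.268036 + 0.319382) = 1.608545
dt = 1.608545 - 1.506 = 0.102545

0.102545


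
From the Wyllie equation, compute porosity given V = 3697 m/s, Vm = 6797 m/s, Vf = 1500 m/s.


1/V - 1/Vm = 1/3697 - 1/6797 = 0.00012337
1/Vf - 1/Vm = 1/1500 - 1/6797 = 0.00051954
phi = 0.00012337 / 0.00051954 = 0.2375

0.2375


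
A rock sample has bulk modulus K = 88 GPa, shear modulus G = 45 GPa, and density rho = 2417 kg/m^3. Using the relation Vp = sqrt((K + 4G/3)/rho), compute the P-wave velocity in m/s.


First compute the effective modulus:
K + 4G/3 = 88e9 + 4*45e9/3 = 148000000000.0 Pa
Then divide by density:
148000000000.0 / 2417 = 61232933.3885 Pa/(kg/m^3)
Take the square root:
Vp = sqrt(61232933.3885) = 7825.15 m/s

7825.15


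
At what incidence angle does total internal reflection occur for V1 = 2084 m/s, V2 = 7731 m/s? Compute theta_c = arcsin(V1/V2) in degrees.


V1/V2 = 2084/7731 = 0.269564
theta_c = arcsin(0.269564) = 15.6383 degrees

15.6383


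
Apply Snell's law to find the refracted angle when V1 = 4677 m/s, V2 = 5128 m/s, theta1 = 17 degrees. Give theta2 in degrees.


sin(theta1) = sin(17 deg) = 0.292372
sin(theta2) = V2/V1 * sin(theta1) = 5128/4677 * 0.292372 = 0.320565
theta2 = arcsin(0.320565) = 18.6971 degrees

18.6971


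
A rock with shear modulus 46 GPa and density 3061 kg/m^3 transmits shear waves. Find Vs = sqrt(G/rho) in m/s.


Convert G to Pa: G = 46e9 Pa
Compute G/rho = 46e9 / 3061 = 15027768.703
Vs = sqrt(15027768.703) = 3876.57 m/s

3876.57


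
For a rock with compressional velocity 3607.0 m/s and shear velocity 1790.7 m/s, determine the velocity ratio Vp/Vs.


Vp/Vs = 3607.0 / 1790.7
= 2.0143

2.0143


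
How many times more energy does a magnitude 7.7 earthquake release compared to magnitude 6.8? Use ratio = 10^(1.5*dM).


M2 - M1 = 7.7 - 6.8 = 0.9
1.5 * 0.9 = 1.35
ratio = 10^1.35 = 22.39

22.39


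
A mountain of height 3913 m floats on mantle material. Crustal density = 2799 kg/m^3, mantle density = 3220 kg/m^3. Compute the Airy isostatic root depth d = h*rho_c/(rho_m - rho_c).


rho_m - rho_c = 3220 - 2799 = 421
d = 3913 * 2799 / 421
= 10952487 / 421
= 26015.41 m

26015.41


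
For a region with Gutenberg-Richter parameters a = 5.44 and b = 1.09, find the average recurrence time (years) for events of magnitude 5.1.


log10(N) = 5.44 - 1.09*5.1 = -0.119
N = 10^-0.119 = 0.760326
T = 1/N = 1/0.760326 = 1.3152 years

1.3152


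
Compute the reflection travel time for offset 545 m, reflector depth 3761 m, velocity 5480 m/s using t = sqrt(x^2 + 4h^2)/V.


x^2 + 4h^2 = 545^2 + 4*3761^2 = 297025 + 56580484 = 56877509
sqrt(56877509) = 7541.7179
t = 7541.7179 / 5480 = 1.3762 s

1.3762


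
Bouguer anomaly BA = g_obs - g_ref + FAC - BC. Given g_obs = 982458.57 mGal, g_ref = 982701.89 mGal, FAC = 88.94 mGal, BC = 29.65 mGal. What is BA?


BA = g_obs - g_ref + FAC - BC
= 982458.57 - 982701.89 + 88.94 - 29.65
= -184.03 mGal

-184.03


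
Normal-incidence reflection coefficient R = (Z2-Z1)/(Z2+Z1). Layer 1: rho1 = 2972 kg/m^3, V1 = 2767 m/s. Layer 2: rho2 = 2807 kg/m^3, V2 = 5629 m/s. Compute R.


Z1 = 2972 * 2767 = 8223524
Z2 = 2807 * 5629 = 15800603
R = (15800603 - 8223524) / (15800603 + 8223524) = 7577079 / 24024127 = 0.3154

0.3154


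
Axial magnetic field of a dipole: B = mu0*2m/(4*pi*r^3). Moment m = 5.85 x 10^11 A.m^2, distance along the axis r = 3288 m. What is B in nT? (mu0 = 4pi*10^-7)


m = 5.85 x 10^11 = 585000000000 A.m^2
2m = 1170000000000 A.m^2
r^3 = 3288^3 = 35546383872
B = (4pi*10^-7) * 1170000000000 / (4*pi * 35546383872) * 1e9
= 1470265.36188 / 446689033735.83 * 1e9
= 3291.474 nT

3291.474


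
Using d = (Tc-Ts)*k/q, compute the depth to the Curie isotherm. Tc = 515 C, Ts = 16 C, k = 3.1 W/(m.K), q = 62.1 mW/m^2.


T_Curie - T_surf = 515 - 16 = 499 C
Convert q to W/m^2: 62.1 mW/m^2 = 0.0621 W/m^2
d = 499 * 3.1 / 0.0621 = 24909.82 m

24909.82


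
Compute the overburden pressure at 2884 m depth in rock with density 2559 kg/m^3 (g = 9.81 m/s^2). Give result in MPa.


P = rho * g * z / 1e6
= 2559 * 9.81 * 2884 / 1e6
= 72399330.36 / 1e6
= 72.3993 MPa

72.3993


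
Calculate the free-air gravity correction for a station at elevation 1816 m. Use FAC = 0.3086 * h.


FAC = 0.3086 * h
= 0.3086 * 1816
= 560.4176 mGal

560.4176


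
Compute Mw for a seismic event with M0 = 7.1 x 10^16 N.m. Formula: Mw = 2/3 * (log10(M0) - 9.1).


log10(M0) = log10(7.1 x 10^16) = 16.8513
Mw = 2/3 * (16.8513 - 9.1)
= 2/3 * 7.7513
= 5.17

5.17


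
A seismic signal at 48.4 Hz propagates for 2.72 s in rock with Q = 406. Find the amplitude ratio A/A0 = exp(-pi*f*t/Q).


pi*f*t/Q = pi*48.4*2.72/406 = 1.018681
A/A0 = exp(-1.018681) = 0.361071

0.361071


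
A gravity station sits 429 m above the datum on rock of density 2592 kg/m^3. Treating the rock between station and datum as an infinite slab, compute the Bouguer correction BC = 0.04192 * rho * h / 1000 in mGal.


BC = 0.04192 * rho * h / 1000
= 0.04192 * 2592 * 429 / 1000
= 46.6137 mGal

46.6137


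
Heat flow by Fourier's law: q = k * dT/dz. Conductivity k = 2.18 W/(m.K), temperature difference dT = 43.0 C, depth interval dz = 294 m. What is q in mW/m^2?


q = k * dT / dz * 1000
= 2.18 * 43.0 / 294 * 1000
= 0.318844 * 1000
= 318.8435 mW/m^2

318.8435


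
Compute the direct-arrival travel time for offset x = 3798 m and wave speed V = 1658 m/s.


t = x / V
= 3798 / 1658
= 2.2907 s

2.2907


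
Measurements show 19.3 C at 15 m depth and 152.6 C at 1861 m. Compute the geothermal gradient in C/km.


dT = 152.6 - 19.3 = 133.3 C
dz = 1861 - 15 = 1846 m
gradient = dT/dz * 1000 = 133.3/1846 * 1000 = 72.2102 C/km

72.2102


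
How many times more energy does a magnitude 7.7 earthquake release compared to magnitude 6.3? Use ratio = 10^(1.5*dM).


M2 - M1 = 7.7 - 6.3 = 1.4
1.5 * 1.4 = 2.1
ratio = 10^2.1 = 125.89

125.89


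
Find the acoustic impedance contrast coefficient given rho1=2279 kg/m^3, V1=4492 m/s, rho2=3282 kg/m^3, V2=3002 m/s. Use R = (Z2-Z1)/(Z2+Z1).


Z1 = 2279 * 4492 = 10237268
Z2 = 3282 * 3002 = 9852564
R = (9852564 - 10237268) / (9852564 + 10237268) = -384704 / 20089832 = -0.0191

-0.0191


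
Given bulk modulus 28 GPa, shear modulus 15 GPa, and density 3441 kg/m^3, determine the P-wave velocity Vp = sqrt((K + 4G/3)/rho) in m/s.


First compute the effective modulus:
K + 4G/3 = 28e9 + 4*15e9/3 = 48000000000.0 Pa
Then divide by density:
48000000000.0 / 3441 = 13949433.3043 Pa/(kg/m^3)
Take the square root:
Vp = sqrt(13949433.3043) = 3734.89 m/s

3734.89


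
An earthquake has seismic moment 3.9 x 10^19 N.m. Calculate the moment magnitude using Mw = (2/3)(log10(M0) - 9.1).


log10(M0) = log10(3.9 x 10^19) = 19.5911
Mw = 2/3 * (19.5911 - 9.1)
= 2/3 * 10.4911
= 6.99

6.99


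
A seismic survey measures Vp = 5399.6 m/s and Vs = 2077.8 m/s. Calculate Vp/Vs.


Vp/Vs = 5399.6 / 2077.8
= 2.5987

2.5987


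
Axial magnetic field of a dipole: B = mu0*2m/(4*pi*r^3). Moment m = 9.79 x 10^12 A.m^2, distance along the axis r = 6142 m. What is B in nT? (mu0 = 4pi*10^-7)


m = 9.79 x 10^12 = 9790000000000 A.m^2
2m = 19580000000000 A.m^2
r^3 = 6142^3 = 231701815288
B = (4pi*10^-7) * 19580000000000 / (4*pi * 231701815288) * 1e9
= 24604953.662915 / 2911650882928.8 * 1e9
= 8450.5164 nT

8450.5164


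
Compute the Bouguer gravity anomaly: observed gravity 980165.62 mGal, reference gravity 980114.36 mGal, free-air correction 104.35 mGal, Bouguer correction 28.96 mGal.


BA = g_obs - g_ref + FAC - BC
= 980165.62 - 980114.36 + 104.35 - 28.96
= 126.65 mGal

126.65


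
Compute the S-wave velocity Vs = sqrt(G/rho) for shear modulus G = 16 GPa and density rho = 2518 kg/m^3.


Convert G to Pa: G = 16e9 Pa
Compute G/rho = 16e9 / 2518 = 6354249.4043
Vs = sqrt(6354249.4043) = 2520.76 m/s

2520.76


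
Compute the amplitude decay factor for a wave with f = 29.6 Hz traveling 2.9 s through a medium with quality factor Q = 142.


pi*f*t/Q = pi*29.6*2.9/142 = 1.899115
A/A0 = exp(-1.899115) = 0.149701

0.149701


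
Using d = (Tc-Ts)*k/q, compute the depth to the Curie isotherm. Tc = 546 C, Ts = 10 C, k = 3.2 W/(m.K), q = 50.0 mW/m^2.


T_Curie - T_surf = 546 - 10 = 536 C
Convert q to W/m^2: 50.0 mW/m^2 = 0.05 W/m^2
d = 536 * 3.2 / 0.05 = 34304.0 m

34304.0


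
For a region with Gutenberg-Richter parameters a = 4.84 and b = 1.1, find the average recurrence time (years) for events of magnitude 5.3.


log10(N) = 4.84 - 1.1*5.3 = -0.99
N = 10^-0.99 = 0.102329
T = 1/N = 1/0.102329 = 9.7724 years

9.7724


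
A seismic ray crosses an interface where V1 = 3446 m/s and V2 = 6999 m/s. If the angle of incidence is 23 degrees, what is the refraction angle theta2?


sin(theta1) = sin(23 deg) = 0.390731
sin(theta2) = V2/V1 * sin(theta1) = 6999/3446 * 0.390731 = 0.793595
theta2 = arcsin(0.793595) = 52.5227 degrees

52.5227


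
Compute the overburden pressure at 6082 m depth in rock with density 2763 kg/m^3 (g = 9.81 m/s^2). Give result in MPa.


P = rho * g * z / 1e6
= 2763 * 9.81 * 6082 / 1e6
= 164852792.46 / 1e6
= 164.8528 MPa

164.8528


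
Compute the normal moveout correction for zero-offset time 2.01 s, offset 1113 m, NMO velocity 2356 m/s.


x/Vnmo = 1113/2356 = 0.472411
(x/Vnmo)^2 = 0.223172
t0^2 = 4.0401
sqrt(4.0401 + 0.223172) = 2.064769
dt = 2.064769 - 2.01 = 0.054769

0.054769


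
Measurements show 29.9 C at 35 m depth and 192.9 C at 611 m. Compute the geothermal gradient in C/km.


dT = 192.9 - 29.9 = 163.0 C
dz = 611 - 35 = 576 m
gradient = dT/dz * 1000 = 163.0/576 * 1000 = 282.9861 C/km

282.9861


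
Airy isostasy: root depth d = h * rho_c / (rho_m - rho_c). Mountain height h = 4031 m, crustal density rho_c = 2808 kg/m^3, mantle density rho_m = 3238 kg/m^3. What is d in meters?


rho_m - rho_c = 3238 - 2808 = 430
d = 4031 * 2808 / 430
= 11319048 / 430
= 26323.37 m

26323.37


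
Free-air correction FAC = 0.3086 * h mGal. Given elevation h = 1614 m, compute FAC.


FAC = 0.3086 * h
= 0.3086 * 1614
= 498.0804 mGal

498.0804


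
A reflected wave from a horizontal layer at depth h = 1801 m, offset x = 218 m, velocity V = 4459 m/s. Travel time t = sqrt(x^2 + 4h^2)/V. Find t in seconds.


x^2 + 4h^2 = 218^2 + 4*1801^2 = 47524 + 12974404 = 13021928
sqrt(13021928) = 3608.5909
t = 3608.5909 / 4459 = 0.8093 s

0.8093


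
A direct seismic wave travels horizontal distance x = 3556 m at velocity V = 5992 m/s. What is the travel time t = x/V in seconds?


t = x / V
= 3556 / 5992
= 0.5935 s

0.5935


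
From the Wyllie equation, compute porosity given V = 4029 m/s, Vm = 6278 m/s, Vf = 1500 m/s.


1/V - 1/Vm = 1/4029 - 1/6278 = 8.891e-05
1/Vf - 1/Vm = 1/1500 - 1/6278 = 0.00050738
phi = 8.891e-05 / 0.00050738 = 0.1752

0.1752


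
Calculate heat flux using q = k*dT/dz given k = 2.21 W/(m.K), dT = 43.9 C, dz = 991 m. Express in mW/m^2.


q = k * dT / dz * 1000
= 2.21 * 43.9 / 991 * 1000
= 0.0979 * 1000
= 97.9001 mW/m^2

97.9001


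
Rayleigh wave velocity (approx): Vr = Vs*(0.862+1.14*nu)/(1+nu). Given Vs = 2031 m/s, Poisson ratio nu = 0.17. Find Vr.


Numerator factor = 0.862 + 1.14*0.17 = 1.0558
Denominator = 1 + 0.17 = 1.17
Vr = 2031 * 1.0558 / 1.17 = 1832.76 m/s

1832.76


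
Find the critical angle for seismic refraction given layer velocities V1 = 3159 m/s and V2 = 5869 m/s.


V1/V2 = 3159/5869 = 0.538252
theta_c = arcsin(0.538252) = 32.5647 degrees

32.5647


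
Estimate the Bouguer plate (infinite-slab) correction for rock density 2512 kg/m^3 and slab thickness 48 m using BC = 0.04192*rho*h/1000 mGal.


BC = 0.04192 * rho * h / 1000
= 0.04192 * 2512 * 48 / 1000
= 5.0545 mGal

5.0545


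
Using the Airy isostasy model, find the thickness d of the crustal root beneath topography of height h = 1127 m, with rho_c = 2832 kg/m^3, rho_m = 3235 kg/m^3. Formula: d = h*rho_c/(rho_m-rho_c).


rho_m - rho_c = 3235 - 2832 = 403
d = 1127 * 2832 / 403
= 3191664 / 403
= 7919.76 m

7919.76


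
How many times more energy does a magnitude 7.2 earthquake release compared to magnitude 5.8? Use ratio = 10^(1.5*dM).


M2 - M1 = 7.2 - 5.8 = 1.4
1.5 * 1.4 = 2.1
ratio = 10^2.1 = 125.89

125.89


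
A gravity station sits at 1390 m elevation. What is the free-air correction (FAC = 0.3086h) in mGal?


FAC = 0.3086 * h
= 0.3086 * 1390
= 428.954 mGal

428.954


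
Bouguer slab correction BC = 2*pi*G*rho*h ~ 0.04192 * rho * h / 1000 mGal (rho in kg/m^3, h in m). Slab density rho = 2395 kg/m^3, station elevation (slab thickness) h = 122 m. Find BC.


BC = 0.04192 * rho * h / 1000
= 0.04192 * 2395 * 122 / 1000
= 12.2486 mGal

12.2486


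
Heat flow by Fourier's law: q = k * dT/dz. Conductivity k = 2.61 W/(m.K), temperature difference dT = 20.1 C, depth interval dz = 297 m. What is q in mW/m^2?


q = k * dT / dz * 1000
= 2.61 * 20.1 / 297 * 1000
= 0.176636 * 1000
= 176.6364 mW/m^2

176.6364


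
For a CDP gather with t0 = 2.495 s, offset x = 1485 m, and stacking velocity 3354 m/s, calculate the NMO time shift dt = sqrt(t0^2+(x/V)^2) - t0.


x/Vnmo = 1485/3354 = 0.442755
(x/Vnmo)^2 = 0.196032
t0^2 = 6.225025
sqrt(6.225025 + 0.196032) = 2.53398
dt = 2.53398 - 2.495 = 0.03898

0.03898


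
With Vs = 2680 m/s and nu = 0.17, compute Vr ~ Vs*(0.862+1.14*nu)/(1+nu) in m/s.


Numerator factor = 0.862 + 1.14*0.17 = 1.0558
Denominator = 1 + 0.17 = 1.17
Vr = 2680 * 1.0558 / 1.17 = 2418.41 m/s

2418.41


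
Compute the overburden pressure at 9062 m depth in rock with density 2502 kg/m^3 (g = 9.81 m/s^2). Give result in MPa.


P = rho * g * z / 1e6
= 2502 * 9.81 * 9062 / 1e6
= 222423346.44 / 1e6
= 222.4233 MPa

222.4233


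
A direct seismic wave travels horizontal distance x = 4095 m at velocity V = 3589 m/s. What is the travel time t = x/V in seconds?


t = x / V
= 4095 / 3589
= 1.141 s

1.141


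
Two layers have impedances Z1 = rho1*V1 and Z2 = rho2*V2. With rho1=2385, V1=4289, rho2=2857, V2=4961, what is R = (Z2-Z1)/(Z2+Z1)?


Z1 = 2385 * 4289 = 10229265
Z2 = 2857 * 4961 = 14173577
R = (14173577 - 10229265) / (14173577 + 10229265) = 3944312 / 24402842 = 0.1616

0.1616


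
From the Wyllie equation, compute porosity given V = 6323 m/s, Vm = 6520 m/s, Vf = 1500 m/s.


1/V - 1/Vm = 1/6323 - 1/6520 = 4.78e-06
1/Vf - 1/Vm = 1/1500 - 1/6520 = 0.00051329
phi = 4.78e-06 / 0.00051329 = 0.0093

0.0093


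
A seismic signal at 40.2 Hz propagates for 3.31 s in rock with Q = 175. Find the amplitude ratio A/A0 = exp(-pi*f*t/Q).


pi*f*t/Q = pi*40.2*3.31/175 = 2.388723
A/A0 = exp(-2.388723) = 0.091747

0.091747


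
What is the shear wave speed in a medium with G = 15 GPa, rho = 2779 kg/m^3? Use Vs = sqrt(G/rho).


Convert G to Pa: G = 15e9 Pa
Compute G/rho = 15e9 / 2779 = 5397625.045
Vs = sqrt(5397625.045) = 2323.28 m/s

2323.28


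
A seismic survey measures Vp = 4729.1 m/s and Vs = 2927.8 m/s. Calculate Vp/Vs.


Vp/Vs = 4729.1 / 2927.8
= 1.6152

1.6152


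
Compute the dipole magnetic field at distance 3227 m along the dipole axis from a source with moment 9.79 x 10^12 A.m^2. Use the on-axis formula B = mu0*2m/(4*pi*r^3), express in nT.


m = 9.79 x 10^12 = 9790000000000 A.m^2
2m = 19580000000000 A.m^2
r^3 = 3227^3 = 33604458083
B = (4pi*10^-7) * 19580000000000 / (4*pi * 33604458083) * 1e9
= 24604953.662915 / 422286074565.68 * 1e9
= 58266.0787 nT

58266.0787


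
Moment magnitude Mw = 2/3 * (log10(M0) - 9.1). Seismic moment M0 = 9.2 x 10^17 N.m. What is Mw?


log10(M0) = log10(9.2 x 10^17) = 17.9638
Mw = 2/3 * (17.9638 - 9.1)
= 2/3 * 8.8638
= 5.91

5.91


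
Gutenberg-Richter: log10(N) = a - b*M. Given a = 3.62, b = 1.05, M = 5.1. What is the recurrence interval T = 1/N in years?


log10(N) = 3.62 - 1.05*5.1 = -1.735
N = 10^-1.735 = 0.018408
T = 1/N = 1/0.018408 = 54.325 years

54.325


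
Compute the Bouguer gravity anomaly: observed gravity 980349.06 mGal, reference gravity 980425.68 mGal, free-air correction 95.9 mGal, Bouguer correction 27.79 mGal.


BA = g_obs - g_ref + FAC - BC
= 980349.06 - 980425.68 + 95.9 - 27.79
= -8.51 mGal

-8.51


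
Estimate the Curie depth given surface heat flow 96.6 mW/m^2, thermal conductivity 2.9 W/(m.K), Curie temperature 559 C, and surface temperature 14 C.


T_Curie - T_surf = 559 - 14 = 545 C
Convert q to W/m^2: 96.6 mW/m^2 = 0.0966 W/m^2
d = 545 * 2.9 / 0.0966 = 16361.28 m

16361.28


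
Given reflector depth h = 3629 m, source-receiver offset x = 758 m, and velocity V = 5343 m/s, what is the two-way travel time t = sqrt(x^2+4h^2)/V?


x^2 + 4h^2 = 758^2 + 4*3629^2 = 574564 + 52678564 = 53253128
sqrt(53253128) = 7297.4741
t = 7297.4741 / 5343 = 1.3658 s

1.3658


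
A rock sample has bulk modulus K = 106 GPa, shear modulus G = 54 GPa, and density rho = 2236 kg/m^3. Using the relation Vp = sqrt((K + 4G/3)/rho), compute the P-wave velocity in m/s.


First compute the effective modulus:
K + 4G/3 = 106e9 + 4*54e9/3 = 178000000000.0 Pa
Then divide by density:
178000000000.0 / 2236 = 79606440.0716 Pa/(kg/m^3)
Take the square root:
Vp = sqrt(79606440.0716) = 8922.24 m/s

8922.24


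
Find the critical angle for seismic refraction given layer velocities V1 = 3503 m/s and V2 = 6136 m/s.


V1/V2 = 3503/6136 = 0.570893
theta_c = arcsin(0.570893) = 34.8125 degrees

34.8125


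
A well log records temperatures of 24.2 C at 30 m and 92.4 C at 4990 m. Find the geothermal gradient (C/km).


dT = 92.4 - 24.2 = 68.2 C
dz = 4990 - 30 = 4960 m
gradient = dT/dz * 1000 = 68.2/4960 * 1000 = 13.75 C/km

13.75


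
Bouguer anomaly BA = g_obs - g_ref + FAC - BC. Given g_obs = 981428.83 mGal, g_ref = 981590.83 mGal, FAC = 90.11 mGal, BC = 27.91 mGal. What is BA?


BA = g_obs - g_ref + FAC - BC
= 981428.83 - 981590.83 + 90.11 - 27.91
= -99.8 mGal

-99.8


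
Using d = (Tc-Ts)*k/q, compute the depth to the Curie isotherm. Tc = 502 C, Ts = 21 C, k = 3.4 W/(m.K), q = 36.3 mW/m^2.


T_Curie - T_surf = 502 - 21 = 481 C
Convert q to W/m^2: 36.3 mW/m^2 = 0.0363 W/m^2
d = 481 * 3.4 / 0.0363 = 45052.34 m

45052.34


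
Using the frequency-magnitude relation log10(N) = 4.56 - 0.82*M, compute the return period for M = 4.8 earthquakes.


log10(N) = 4.56 - 0.82*4.8 = 0.624
N = 10^0.624 = 4.207266
T = 1/N = 1/4.207266 = 0.2377 years

0.2377


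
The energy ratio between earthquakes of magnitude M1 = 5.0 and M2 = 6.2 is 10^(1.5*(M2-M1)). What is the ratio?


M2 - M1 = 6.2 - 5.0 = 1.2
1.5 * 1.2 = 1.8
ratio = 10^1.8 = 63.1

63.1


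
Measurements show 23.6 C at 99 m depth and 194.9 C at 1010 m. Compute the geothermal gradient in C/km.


dT = 194.9 - 23.6 = 171.3 C
dz = 1010 - 99 = 911 m
gradient = dT/dz * 1000 = 171.3/911 * 1000 = 188.0351 C/km

188.0351


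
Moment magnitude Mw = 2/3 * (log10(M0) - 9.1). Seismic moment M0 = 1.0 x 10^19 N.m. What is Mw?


log10(M0) = log10(1.0 x 10^19) = 19.0
Mw = 2/3 * (19.0 - 9.1)
= 2/3 * 9.9
= 6.6

6.6


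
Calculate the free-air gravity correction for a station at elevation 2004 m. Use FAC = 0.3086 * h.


FAC = 0.3086 * h
= 0.3086 * 2004
= 618.4344 mGal

618.4344


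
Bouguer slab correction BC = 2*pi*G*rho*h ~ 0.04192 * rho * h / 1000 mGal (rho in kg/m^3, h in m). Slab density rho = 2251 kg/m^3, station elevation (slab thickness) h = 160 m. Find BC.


BC = 0.04192 * rho * h / 1000
= 0.04192 * 2251 * 160 / 1000
= 15.0979 mGal

15.0979


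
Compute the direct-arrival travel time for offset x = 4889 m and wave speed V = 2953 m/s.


t = x / V
= 4889 / 2953
= 1.6556 s

1.6556


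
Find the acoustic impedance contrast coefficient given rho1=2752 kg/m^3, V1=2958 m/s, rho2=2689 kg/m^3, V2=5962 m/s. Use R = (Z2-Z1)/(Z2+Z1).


Z1 = 2752 * 2958 = 8140416
Z2 = 2689 * 5962 = 16031818
R = (16031818 - 8140416) / (16031818 + 8140416) = 7891402 / 24172234 = 0.3265

0.3265


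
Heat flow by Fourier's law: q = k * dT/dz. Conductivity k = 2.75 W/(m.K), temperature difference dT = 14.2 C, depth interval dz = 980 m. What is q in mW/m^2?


q = k * dT / dz * 1000
= 2.75 * 14.2 / 980 * 1000
= 0.039847 * 1000
= 39.8469 mW/m^2

39.8469


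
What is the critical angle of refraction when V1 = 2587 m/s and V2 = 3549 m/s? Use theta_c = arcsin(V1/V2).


V1/V2 = 2587/3549 = 0.728938
theta_c = arcsin(0.728938) = 46.7974 degrees

46.7974


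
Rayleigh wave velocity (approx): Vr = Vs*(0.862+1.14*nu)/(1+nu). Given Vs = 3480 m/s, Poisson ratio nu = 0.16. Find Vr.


Numerator factor = 0.862 + 1.14*0.16 = 1.0444
Denominator = 1 + 0.16 = 1.16
Vr = 3480 * 1.0444 / 1.16 = 3133.2 m/s

3133.2


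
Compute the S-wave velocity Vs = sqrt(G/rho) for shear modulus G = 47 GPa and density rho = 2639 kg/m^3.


Convert G to Pa: G = 47e9 Pa
Compute G/rho = 47e9 / 2639 = 17809776.4305
Vs = sqrt(17809776.4305) = 4220.16 m/s

4220.16


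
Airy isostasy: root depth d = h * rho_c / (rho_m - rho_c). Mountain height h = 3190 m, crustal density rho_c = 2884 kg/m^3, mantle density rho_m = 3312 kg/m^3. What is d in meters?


rho_m - rho_c = 3312 - 2884 = 428
d = 3190 * 2884 / 428
= 9199960 / 428
= 21495.23 m

21495.23


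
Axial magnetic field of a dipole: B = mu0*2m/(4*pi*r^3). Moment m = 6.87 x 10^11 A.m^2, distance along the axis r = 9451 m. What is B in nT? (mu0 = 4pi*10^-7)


m = 6.87 x 10^11 = 687000000000 A.m^2
2m = 1374000000000 A.m^2
r^3 = 9451^3 = 844176560851
B = (4pi*10^-7) * 1374000000000 / (4*pi * 844176560851) * 1e9
= 1726619.322413 / 10608235527608.79 * 1e9
= 162.7622 nT

162.7622


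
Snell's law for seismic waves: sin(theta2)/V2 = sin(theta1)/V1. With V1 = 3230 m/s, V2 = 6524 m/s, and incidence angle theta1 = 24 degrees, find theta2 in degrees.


sin(theta1) = sin(24 deg) = 0.406737
sin(theta2) = V2/V1 * sin(theta1) = 6524/3230 * 0.406737 = 0.821532
theta2 = arcsin(0.821532) = 55.2385 degrees

55.2385


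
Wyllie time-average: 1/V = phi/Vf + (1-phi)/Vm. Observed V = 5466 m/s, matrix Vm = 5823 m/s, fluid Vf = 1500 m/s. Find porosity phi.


1/V - 1/Vm = 1/5466 - 1/5823 = 1.122e-05
1/Vf - 1/Vm = 1/1500 - 1/5823 = 0.00049493
phi = 1.122e-05 / 0.00049493 = 0.0227

0.0227


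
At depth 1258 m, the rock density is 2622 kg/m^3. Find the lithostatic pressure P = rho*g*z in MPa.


P = rho * g * z / 1e6
= 2622 * 9.81 * 1258 / 1e6
= 32358049.56 / 1e6
= 32.358 MPa

32.358


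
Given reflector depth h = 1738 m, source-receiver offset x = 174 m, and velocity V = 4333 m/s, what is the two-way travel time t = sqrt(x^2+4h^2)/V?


x^2 + 4h^2 = 174^2 + 4*1738^2 = 30276 + 12082576 = 12112852
sqrt(12112852) = 3480.3523
t = 3480.3523 / 4333 = 0.8032 s

0.8032


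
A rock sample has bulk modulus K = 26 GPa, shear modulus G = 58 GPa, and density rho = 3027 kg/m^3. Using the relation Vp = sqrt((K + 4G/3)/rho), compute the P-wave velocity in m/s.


First compute the effective modulus:
K + 4G/3 = 26e9 + 4*58e9/3 = 103333333333.33 Pa
Then divide by density:
103333333333.33 / 3027 = 34137209.5584 Pa/(kg/m^3)
Take the square root:
Vp = sqrt(34137209.5584) = 5842.71 m/s

5842.71


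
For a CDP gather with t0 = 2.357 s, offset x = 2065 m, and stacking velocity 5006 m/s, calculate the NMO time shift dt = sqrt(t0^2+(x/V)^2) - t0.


x/Vnmo = 2065/5006 = 0.412505
(x/Vnmo)^2 = 0.17016
t0^2 = 5.555449
sqrt(5.555449 + 0.17016) = 2.392825
dt = 2.392825 - 2.357 = 0.035825

0.035825


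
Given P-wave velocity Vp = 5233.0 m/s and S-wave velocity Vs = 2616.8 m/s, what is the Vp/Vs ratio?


Vp/Vs = 5233.0 / 2616.8
= 1.9998

1.9998


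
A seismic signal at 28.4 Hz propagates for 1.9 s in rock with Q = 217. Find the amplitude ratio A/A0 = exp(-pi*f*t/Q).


pi*f*t/Q = pi*28.4*1.9/217 = 0.7812
A/A0 = exp(-0.7812) = 0.457856

0.457856


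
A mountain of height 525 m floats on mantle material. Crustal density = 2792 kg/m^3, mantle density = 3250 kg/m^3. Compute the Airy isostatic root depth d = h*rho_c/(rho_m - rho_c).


rho_m - rho_c = 3250 - 2792 = 458
d = 525 * 2792 / 458
= 1465800 / 458
= 3200.44 m

3200.44


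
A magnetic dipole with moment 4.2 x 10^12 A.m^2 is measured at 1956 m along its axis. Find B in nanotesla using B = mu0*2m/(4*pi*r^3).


m = 4.2 x 10^12 = 4200000000000 A.m^2
2m = 8400000000000 A.m^2
r^3 = 1956^3 = 7483530816
B = (4pi*10^-7) * 8400000000000 / (4*pi * 7483530816) * 1e9
= 10555751.316062 / 94040821737.83 * 1e9
= 112246.4811 nT

112246.4811


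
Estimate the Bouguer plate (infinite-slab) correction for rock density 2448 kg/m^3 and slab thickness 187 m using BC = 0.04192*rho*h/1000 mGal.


BC = 0.04192 * rho * h / 1000
= 0.04192 * 2448 * 187 / 1000
= 19.19 mGal

19.19


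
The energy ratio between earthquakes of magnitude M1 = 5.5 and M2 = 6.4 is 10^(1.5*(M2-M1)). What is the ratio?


M2 - M1 = 6.4 - 5.5 = 0.9
1.5 * 0.9 = 1.35
ratio = 10^1.35 = 22.39

22.39


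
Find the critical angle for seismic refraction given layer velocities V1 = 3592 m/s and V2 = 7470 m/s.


V1/V2 = 3592/7470 = 0.480857
theta_c = arcsin(0.480857) = 28.7414 degrees

28.7414


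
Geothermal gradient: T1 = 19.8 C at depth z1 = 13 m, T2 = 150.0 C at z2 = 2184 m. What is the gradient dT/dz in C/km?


dT = 150.0 - 19.8 = 130.2 C
dz = 2184 - 13 = 2171 m
gradient = dT/dz * 1000 = 130.2/2171 * 1000 = 59.9724 C/km

59.9724


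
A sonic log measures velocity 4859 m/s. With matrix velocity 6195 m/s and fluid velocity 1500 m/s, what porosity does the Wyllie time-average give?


1/V - 1/Vm = 1/4859 - 1/6195 = 4.438e-05
1/Vf - 1/Vm = 1/1500 - 1/6195 = 0.00050525
phi = 4.438e-05 / 0.00050525 = 0.0878

0.0878


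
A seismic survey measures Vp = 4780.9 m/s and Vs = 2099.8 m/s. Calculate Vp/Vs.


Vp/Vs = 4780.9 / 2099.8
= 2.2768

2.2768


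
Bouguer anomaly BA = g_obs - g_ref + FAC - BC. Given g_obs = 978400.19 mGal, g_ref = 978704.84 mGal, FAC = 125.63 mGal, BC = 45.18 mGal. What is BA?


BA = g_obs - g_ref + FAC - BC
= 978400.19 - 978704.84 + 125.63 - 45.18
= -224.2 mGal

-224.2


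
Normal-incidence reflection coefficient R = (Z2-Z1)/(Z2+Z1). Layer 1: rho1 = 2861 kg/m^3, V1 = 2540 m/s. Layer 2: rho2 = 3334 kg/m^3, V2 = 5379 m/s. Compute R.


Z1 = 2861 * 2540 = 7266940
Z2 = 3334 * 5379 = 17933586
R = (17933586 - 7266940) / (17933586 + 7266940) = 10666646 / 25200526 = 0.4233

0.4233


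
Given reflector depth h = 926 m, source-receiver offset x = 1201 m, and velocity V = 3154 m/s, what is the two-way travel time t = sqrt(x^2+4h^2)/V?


x^2 + 4h^2 = 1201^2 + 4*926^2 = 1442401 + 3429904 = 4872305
sqrt(4872305) = 2207.3298
t = 2207.3298 / 3154 = 0.6999 s

0.6999


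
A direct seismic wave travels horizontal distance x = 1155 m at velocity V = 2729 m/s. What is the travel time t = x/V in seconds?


t = x / V
= 1155 / 2729
= 0.4232 s

0.4232


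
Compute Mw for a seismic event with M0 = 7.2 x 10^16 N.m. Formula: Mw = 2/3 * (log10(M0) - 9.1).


log10(M0) = log10(7.2 x 10^16) = 16.8573
Mw = 2/3 * (16.8573 - 9.1)
= 2/3 * 7.7573
= 5.17

5.17


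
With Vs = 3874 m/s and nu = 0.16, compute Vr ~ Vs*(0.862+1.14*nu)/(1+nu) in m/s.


Numerator factor = 0.862 + 1.14*0.16 = 1.0444
Denominator = 1 + 0.16 = 1.16
Vr = 3874 * 1.0444 / 1.16 = 3487.94 m/s

3487.94


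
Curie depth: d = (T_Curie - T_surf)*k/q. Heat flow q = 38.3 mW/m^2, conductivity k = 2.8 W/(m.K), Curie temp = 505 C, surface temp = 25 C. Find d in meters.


T_Curie - T_surf = 505 - 25 = 480 C
Convert q to W/m^2: 38.3 mW/m^2 = 0.0383 W/m^2
d = 480 * 2.8 / 0.0383 = 35091.38 m

35091.38


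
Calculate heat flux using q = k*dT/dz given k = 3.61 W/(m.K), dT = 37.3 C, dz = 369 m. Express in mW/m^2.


q = k * dT / dz * 1000
= 3.61 * 37.3 / 369 * 1000
= 0.364913 * 1000
= 364.9133 mW/m^2

364.9133


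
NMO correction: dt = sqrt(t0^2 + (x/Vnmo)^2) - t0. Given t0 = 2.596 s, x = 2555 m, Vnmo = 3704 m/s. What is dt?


x/Vnmo = 2555/3704 = 0.689795
(x/Vnmo)^2 = 0.475817
t0^2 = 6.739216
sqrt(6.739216 + 0.475817) = 2.686081
dt = 2.686081 - 2.596 = 0.090081

0.090081


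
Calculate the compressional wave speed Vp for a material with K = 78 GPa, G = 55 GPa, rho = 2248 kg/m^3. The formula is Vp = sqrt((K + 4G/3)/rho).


First compute the effective modulus:
K + 4G/3 = 78e9 + 4*55e9/3 = 151333333333.33 Pa
Then divide by density:
151333333333.33 / 2248 = 67319098.4579 Pa/(kg/m^3)
Take the square root:
Vp = sqrt(67319098.4579) = 8204.82 m/s

8204.82


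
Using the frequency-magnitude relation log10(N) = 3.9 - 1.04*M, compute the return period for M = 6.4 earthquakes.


log10(N) = 3.9 - 1.04*6.4 = -2.756
N = 10^-2.756 = 0.001754
T = 1/N = 1/0.001754 = 570.1643 years

570.1643


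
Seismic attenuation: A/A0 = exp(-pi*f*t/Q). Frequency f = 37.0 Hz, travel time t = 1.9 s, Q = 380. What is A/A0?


pi*f*t/Q = pi*37.0*1.9/380 = 0.581195
A/A0 = exp(-0.581195) = 0.55923

0.55923


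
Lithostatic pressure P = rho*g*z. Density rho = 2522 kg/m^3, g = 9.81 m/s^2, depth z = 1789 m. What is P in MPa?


P = rho * g * z / 1e6
= 2522 * 9.81 * 1789 / 1e6
= 44261326.98 / 1e6
= 44.2613 MPa

44.2613


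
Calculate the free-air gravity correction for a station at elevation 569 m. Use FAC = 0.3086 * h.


FAC = 0.3086 * h
= 0.3086 * 569
= 175.5934 mGal

175.5934


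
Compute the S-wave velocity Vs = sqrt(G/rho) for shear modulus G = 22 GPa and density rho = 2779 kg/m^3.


Convert G to Pa: G = 22e9 Pa
Compute G/rho = 22e9 / 2779 = 7916516.7326
Vs = sqrt(7916516.7326) = 2813.63 m/s

2813.63


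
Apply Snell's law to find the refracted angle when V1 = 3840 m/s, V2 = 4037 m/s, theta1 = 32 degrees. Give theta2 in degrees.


sin(theta1) = sin(32 deg) = 0.529919
sin(theta2) = V2/V1 * sin(theta1) = 4037/3840 * 0.529919 = 0.557105
theta2 = arcsin(0.557105) = 33.8558 degrees

33.8558


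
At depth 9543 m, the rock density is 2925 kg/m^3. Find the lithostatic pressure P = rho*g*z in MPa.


P = rho * g * z / 1e6
= 2925 * 9.81 * 9543 / 1e6
= 273829227.75 / 1e6
= 273.8292 MPa

273.8292


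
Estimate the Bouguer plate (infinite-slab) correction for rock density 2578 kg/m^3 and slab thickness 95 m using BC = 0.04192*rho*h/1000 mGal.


BC = 0.04192 * rho * h / 1000
= 0.04192 * 2578 * 95 / 1000
= 10.2666 mGal

10.2666


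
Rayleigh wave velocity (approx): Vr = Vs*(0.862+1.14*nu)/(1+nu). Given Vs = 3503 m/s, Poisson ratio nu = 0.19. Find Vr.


Numerator factor = 0.862 + 1.14*0.19 = 1.0786
Denominator = 1 + 0.19 = 1.19
Vr = 3503 * 1.0786 / 1.19 = 3175.07 m/s

3175.07


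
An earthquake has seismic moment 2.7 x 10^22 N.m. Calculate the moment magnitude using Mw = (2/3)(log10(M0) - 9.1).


log10(M0) = log10(2.7 x 10^22) = 22.4314
Mw = 2/3 * (22.4314 - 9.1)
= 2/3 * 13.3314
= 8.89

8.89


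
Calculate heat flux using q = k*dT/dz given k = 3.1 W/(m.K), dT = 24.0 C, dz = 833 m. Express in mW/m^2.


q = k * dT / dz * 1000
= 3.1 * 24.0 / 833 * 1000
= 0.089316 * 1000
= 89.3157 mW/m^2

89.3157


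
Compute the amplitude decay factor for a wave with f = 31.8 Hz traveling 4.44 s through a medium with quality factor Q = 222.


pi*f*t/Q = pi*31.8*4.44/222 = 1.998053
A/A0 = exp(-1.998053) = 0.135599

0.135599
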